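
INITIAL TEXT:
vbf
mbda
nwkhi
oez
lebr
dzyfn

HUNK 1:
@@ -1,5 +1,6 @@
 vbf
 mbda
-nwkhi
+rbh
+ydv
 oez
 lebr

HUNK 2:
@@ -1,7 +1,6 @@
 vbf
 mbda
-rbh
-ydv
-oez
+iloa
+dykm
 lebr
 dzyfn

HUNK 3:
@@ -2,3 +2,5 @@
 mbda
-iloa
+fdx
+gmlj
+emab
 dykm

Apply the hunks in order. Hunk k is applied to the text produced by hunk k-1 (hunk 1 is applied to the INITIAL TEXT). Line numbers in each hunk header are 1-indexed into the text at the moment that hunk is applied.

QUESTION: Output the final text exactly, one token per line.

Hunk 1: at line 1 remove [nwkhi] add [rbh,ydv] -> 7 lines: vbf mbda rbh ydv oez lebr dzyfn
Hunk 2: at line 1 remove [rbh,ydv,oez] add [iloa,dykm] -> 6 lines: vbf mbda iloa dykm lebr dzyfn
Hunk 3: at line 2 remove [iloa] add [fdx,gmlj,emab] -> 8 lines: vbf mbda fdx gmlj emab dykm lebr dzyfn

Answer: vbf
mbda
fdx
gmlj
emab
dykm
lebr
dzyfn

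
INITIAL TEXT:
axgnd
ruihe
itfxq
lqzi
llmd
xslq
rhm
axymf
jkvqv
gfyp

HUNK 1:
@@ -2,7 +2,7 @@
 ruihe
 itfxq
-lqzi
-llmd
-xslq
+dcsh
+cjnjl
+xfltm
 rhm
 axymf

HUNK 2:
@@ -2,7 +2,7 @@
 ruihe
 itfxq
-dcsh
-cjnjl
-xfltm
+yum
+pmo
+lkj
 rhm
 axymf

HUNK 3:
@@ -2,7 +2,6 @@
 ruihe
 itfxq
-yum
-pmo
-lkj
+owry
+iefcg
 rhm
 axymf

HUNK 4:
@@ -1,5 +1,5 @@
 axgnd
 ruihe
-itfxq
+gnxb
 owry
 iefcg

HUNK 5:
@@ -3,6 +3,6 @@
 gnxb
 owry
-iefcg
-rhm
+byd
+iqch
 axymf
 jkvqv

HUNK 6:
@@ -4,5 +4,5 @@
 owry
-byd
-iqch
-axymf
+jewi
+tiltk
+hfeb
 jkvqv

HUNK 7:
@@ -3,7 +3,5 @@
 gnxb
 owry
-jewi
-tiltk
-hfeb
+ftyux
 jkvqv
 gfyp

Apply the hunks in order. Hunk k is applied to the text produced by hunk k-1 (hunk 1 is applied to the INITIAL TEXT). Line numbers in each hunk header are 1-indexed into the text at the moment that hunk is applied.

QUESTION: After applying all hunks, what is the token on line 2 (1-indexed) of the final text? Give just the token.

Hunk 1: at line 2 remove [lqzi,llmd,xslq] add [dcsh,cjnjl,xfltm] -> 10 lines: axgnd ruihe itfxq dcsh cjnjl xfltm rhm axymf jkvqv gfyp
Hunk 2: at line 2 remove [dcsh,cjnjl,xfltm] add [yum,pmo,lkj] -> 10 lines: axgnd ruihe itfxq yum pmo lkj rhm axymf jkvqv gfyp
Hunk 3: at line 2 remove [yum,pmo,lkj] add [owry,iefcg] -> 9 lines: axgnd ruihe itfxq owry iefcg rhm axymf jkvqv gfyp
Hunk 4: at line 1 remove [itfxq] add [gnxb] -> 9 lines: axgnd ruihe gnxb owry iefcg rhm axymf jkvqv gfyp
Hunk 5: at line 3 remove [iefcg,rhm] add [byd,iqch] -> 9 lines: axgnd ruihe gnxb owry byd iqch axymf jkvqv gfyp
Hunk 6: at line 4 remove [byd,iqch,axymf] add [jewi,tiltk,hfeb] -> 9 lines: axgnd ruihe gnxb owry jewi tiltk hfeb jkvqv gfyp
Hunk 7: at line 3 remove [jewi,tiltk,hfeb] add [ftyux] -> 7 lines: axgnd ruihe gnxb owry ftyux jkvqv gfyp
Final line 2: ruihe

Answer: ruihe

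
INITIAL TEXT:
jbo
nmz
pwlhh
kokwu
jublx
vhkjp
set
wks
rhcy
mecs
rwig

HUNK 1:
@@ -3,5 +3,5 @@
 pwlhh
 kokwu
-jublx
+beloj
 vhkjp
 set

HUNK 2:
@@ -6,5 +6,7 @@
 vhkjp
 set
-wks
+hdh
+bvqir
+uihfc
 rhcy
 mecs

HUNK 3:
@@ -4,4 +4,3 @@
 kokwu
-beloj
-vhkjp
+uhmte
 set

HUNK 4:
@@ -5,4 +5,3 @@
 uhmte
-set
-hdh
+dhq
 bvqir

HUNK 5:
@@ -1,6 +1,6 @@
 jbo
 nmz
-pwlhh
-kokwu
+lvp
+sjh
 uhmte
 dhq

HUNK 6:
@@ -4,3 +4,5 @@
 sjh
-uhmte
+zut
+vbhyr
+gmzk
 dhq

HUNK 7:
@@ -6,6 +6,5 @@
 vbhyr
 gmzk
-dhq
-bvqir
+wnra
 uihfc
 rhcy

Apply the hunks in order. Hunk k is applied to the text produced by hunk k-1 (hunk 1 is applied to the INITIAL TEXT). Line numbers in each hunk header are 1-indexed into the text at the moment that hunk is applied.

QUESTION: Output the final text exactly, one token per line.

Hunk 1: at line 3 remove [jublx] add [beloj] -> 11 lines: jbo nmz pwlhh kokwu beloj vhkjp set wks rhcy mecs rwig
Hunk 2: at line 6 remove [wks] add [hdh,bvqir,uihfc] -> 13 lines: jbo nmz pwlhh kokwu beloj vhkjp set hdh bvqir uihfc rhcy mecs rwig
Hunk 3: at line 4 remove [beloj,vhkjp] add [uhmte] -> 12 lines: jbo nmz pwlhh kokwu uhmte set hdh bvqir uihfc rhcy mecs rwig
Hunk 4: at line 5 remove [set,hdh] add [dhq] -> 11 lines: jbo nmz pwlhh kokwu uhmte dhq bvqir uihfc rhcy mecs rwig
Hunk 5: at line 1 remove [pwlhh,kokwu] add [lvp,sjh] -> 11 lines: jbo nmz lvp sjh uhmte dhq bvqir uihfc rhcy mecs rwig
Hunk 6: at line 4 remove [uhmte] add [zut,vbhyr,gmzk] -> 13 lines: jbo nmz lvp sjh zut vbhyr gmzk dhq bvqir uihfc rhcy mecs rwig
Hunk 7: at line 6 remove [dhq,bvqir] add [wnra] -> 12 lines: jbo nmz lvp sjh zut vbhyr gmzk wnra uihfc rhcy mecs rwig

Answer: jbo
nmz
lvp
sjh
zut
vbhyr
gmzk
wnra
uihfc
rhcy
mecs
rwig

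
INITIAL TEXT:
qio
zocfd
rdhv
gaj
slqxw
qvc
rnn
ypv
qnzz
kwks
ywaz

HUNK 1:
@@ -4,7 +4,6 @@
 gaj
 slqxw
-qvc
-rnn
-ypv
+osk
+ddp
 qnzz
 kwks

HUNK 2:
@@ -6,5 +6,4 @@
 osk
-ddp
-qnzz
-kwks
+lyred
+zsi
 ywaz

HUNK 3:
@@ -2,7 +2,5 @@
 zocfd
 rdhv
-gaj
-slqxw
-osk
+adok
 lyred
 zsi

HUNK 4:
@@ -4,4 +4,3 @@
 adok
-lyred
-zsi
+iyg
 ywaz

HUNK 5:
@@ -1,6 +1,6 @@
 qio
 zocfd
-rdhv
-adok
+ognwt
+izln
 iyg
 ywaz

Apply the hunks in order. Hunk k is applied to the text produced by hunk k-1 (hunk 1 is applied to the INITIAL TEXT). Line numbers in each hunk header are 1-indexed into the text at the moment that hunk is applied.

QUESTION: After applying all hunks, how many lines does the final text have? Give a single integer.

Answer: 6

Derivation:
Hunk 1: at line 4 remove [qvc,rnn,ypv] add [osk,ddp] -> 10 lines: qio zocfd rdhv gaj slqxw osk ddp qnzz kwks ywaz
Hunk 2: at line 6 remove [ddp,qnzz,kwks] add [lyred,zsi] -> 9 lines: qio zocfd rdhv gaj slqxw osk lyred zsi ywaz
Hunk 3: at line 2 remove [gaj,slqxw,osk] add [adok] -> 7 lines: qio zocfd rdhv adok lyred zsi ywaz
Hunk 4: at line 4 remove [lyred,zsi] add [iyg] -> 6 lines: qio zocfd rdhv adok iyg ywaz
Hunk 5: at line 1 remove [rdhv,adok] add [ognwt,izln] -> 6 lines: qio zocfd ognwt izln iyg ywaz
Final line count: 6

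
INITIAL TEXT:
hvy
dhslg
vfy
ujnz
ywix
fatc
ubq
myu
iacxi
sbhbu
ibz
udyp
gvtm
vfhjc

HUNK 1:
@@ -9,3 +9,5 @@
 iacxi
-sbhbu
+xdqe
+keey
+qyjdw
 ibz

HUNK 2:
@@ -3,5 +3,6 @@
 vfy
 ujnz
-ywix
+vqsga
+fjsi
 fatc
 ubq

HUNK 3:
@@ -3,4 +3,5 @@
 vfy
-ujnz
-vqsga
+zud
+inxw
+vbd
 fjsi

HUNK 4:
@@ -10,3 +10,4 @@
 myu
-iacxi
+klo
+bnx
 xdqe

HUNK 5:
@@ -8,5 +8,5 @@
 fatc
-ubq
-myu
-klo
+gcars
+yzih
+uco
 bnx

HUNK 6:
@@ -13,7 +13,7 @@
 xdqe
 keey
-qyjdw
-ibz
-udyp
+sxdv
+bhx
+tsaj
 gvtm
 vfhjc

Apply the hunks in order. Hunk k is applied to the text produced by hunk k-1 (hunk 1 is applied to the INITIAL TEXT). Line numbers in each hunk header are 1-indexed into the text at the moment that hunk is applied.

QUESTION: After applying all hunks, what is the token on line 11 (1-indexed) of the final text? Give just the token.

Answer: uco

Derivation:
Hunk 1: at line 9 remove [sbhbu] add [xdqe,keey,qyjdw] -> 16 lines: hvy dhslg vfy ujnz ywix fatc ubq myu iacxi xdqe keey qyjdw ibz udyp gvtm vfhjc
Hunk 2: at line 3 remove [ywix] add [vqsga,fjsi] -> 17 lines: hvy dhslg vfy ujnz vqsga fjsi fatc ubq myu iacxi xdqe keey qyjdw ibz udyp gvtm vfhjc
Hunk 3: at line 3 remove [ujnz,vqsga] add [zud,inxw,vbd] -> 18 lines: hvy dhslg vfy zud inxw vbd fjsi fatc ubq myu iacxi xdqe keey qyjdw ibz udyp gvtm vfhjc
Hunk 4: at line 10 remove [iacxi] add [klo,bnx] -> 19 lines: hvy dhslg vfy zud inxw vbd fjsi fatc ubq myu klo bnx xdqe keey qyjdw ibz udyp gvtm vfhjc
Hunk 5: at line 8 remove [ubq,myu,klo] add [gcars,yzih,uco] -> 19 lines: hvy dhslg vfy zud inxw vbd fjsi fatc gcars yzih uco bnx xdqe keey qyjdw ibz udyp gvtm vfhjc
Hunk 6: at line 13 remove [qyjdw,ibz,udyp] add [sxdv,bhx,tsaj] -> 19 lines: hvy dhslg vfy zud inxw vbd fjsi fatc gcars yzih uco bnx xdqe keey sxdv bhx tsaj gvtm vfhjc
Final line 11: uco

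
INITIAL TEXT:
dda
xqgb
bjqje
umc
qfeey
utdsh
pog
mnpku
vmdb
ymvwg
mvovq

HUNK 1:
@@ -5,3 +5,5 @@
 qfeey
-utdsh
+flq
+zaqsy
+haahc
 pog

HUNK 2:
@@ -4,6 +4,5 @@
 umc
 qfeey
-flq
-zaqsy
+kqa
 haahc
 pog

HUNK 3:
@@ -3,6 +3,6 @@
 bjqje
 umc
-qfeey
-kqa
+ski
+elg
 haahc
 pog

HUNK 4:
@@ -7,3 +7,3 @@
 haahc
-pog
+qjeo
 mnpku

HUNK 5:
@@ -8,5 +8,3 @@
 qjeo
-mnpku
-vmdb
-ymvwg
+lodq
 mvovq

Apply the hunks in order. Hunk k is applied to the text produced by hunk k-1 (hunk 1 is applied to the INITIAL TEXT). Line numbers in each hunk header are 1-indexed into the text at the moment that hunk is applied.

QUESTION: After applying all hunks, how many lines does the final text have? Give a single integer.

Answer: 10

Derivation:
Hunk 1: at line 5 remove [utdsh] add [flq,zaqsy,haahc] -> 13 lines: dda xqgb bjqje umc qfeey flq zaqsy haahc pog mnpku vmdb ymvwg mvovq
Hunk 2: at line 4 remove [flq,zaqsy] add [kqa] -> 12 lines: dda xqgb bjqje umc qfeey kqa haahc pog mnpku vmdb ymvwg mvovq
Hunk 3: at line 3 remove [qfeey,kqa] add [ski,elg] -> 12 lines: dda xqgb bjqje umc ski elg haahc pog mnpku vmdb ymvwg mvovq
Hunk 4: at line 7 remove [pog] add [qjeo] -> 12 lines: dda xqgb bjqje umc ski elg haahc qjeo mnpku vmdb ymvwg mvovq
Hunk 5: at line 8 remove [mnpku,vmdb,ymvwg] add [lodq] -> 10 lines: dda xqgb bjqje umc ski elg haahc qjeo lodq mvovq
Final line count: 10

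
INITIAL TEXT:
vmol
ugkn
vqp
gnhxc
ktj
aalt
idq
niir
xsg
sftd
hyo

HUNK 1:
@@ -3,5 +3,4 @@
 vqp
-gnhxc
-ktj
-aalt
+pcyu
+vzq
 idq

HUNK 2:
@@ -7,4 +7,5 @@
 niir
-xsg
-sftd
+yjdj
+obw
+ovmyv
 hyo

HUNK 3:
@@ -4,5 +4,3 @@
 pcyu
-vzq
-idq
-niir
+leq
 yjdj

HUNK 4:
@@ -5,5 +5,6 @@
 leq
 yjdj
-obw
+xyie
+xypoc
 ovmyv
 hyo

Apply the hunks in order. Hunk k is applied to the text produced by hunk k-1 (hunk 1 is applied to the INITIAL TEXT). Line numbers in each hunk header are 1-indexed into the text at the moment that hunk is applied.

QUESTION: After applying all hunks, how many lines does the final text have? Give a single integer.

Answer: 10

Derivation:
Hunk 1: at line 3 remove [gnhxc,ktj,aalt] add [pcyu,vzq] -> 10 lines: vmol ugkn vqp pcyu vzq idq niir xsg sftd hyo
Hunk 2: at line 7 remove [xsg,sftd] add [yjdj,obw,ovmyv] -> 11 lines: vmol ugkn vqp pcyu vzq idq niir yjdj obw ovmyv hyo
Hunk 3: at line 4 remove [vzq,idq,niir] add [leq] -> 9 lines: vmol ugkn vqp pcyu leq yjdj obw ovmyv hyo
Hunk 4: at line 5 remove [obw] add [xyie,xypoc] -> 10 lines: vmol ugkn vqp pcyu leq yjdj xyie xypoc ovmyv hyo
Final line count: 10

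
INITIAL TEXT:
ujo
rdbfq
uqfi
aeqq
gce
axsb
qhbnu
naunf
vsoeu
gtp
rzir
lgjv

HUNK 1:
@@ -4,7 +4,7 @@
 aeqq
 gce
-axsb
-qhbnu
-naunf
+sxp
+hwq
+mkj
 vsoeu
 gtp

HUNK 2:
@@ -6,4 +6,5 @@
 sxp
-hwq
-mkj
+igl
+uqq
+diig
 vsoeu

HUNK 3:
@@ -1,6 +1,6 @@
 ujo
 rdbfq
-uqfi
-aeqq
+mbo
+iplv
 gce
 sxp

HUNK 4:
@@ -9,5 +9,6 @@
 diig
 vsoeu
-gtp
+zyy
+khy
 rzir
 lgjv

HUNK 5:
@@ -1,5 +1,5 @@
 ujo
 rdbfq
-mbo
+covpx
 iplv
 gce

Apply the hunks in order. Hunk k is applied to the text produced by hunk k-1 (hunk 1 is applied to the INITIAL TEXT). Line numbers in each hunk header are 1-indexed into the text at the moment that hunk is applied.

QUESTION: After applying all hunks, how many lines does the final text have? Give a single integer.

Hunk 1: at line 4 remove [axsb,qhbnu,naunf] add [sxp,hwq,mkj] -> 12 lines: ujo rdbfq uqfi aeqq gce sxp hwq mkj vsoeu gtp rzir lgjv
Hunk 2: at line 6 remove [hwq,mkj] add [igl,uqq,diig] -> 13 lines: ujo rdbfq uqfi aeqq gce sxp igl uqq diig vsoeu gtp rzir lgjv
Hunk 3: at line 1 remove [uqfi,aeqq] add [mbo,iplv] -> 13 lines: ujo rdbfq mbo iplv gce sxp igl uqq diig vsoeu gtp rzir lgjv
Hunk 4: at line 9 remove [gtp] add [zyy,khy] -> 14 lines: ujo rdbfq mbo iplv gce sxp igl uqq diig vsoeu zyy khy rzir lgjv
Hunk 5: at line 1 remove [mbo] add [covpx] -> 14 lines: ujo rdbfq covpx iplv gce sxp igl uqq diig vsoeu zyy khy rzir lgjv
Final line count: 14

Answer: 14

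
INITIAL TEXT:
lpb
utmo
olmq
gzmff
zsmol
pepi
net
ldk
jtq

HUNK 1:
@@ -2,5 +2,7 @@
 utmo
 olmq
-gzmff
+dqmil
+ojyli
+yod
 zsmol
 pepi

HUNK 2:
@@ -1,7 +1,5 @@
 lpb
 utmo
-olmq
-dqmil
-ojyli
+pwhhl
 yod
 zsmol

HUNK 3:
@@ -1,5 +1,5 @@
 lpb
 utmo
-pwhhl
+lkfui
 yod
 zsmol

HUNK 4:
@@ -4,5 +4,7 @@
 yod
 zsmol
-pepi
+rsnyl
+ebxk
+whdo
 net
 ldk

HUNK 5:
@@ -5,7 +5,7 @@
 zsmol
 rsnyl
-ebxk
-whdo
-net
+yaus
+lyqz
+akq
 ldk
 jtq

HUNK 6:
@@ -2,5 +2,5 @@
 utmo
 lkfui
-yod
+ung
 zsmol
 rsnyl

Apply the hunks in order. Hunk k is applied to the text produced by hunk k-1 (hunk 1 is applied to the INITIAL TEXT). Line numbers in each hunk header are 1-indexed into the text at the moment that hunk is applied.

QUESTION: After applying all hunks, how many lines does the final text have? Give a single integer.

Hunk 1: at line 2 remove [gzmff] add [dqmil,ojyli,yod] -> 11 lines: lpb utmo olmq dqmil ojyli yod zsmol pepi net ldk jtq
Hunk 2: at line 1 remove [olmq,dqmil,ojyli] add [pwhhl] -> 9 lines: lpb utmo pwhhl yod zsmol pepi net ldk jtq
Hunk 3: at line 1 remove [pwhhl] add [lkfui] -> 9 lines: lpb utmo lkfui yod zsmol pepi net ldk jtq
Hunk 4: at line 4 remove [pepi] add [rsnyl,ebxk,whdo] -> 11 lines: lpb utmo lkfui yod zsmol rsnyl ebxk whdo net ldk jtq
Hunk 5: at line 5 remove [ebxk,whdo,net] add [yaus,lyqz,akq] -> 11 lines: lpb utmo lkfui yod zsmol rsnyl yaus lyqz akq ldk jtq
Hunk 6: at line 2 remove [yod] add [ung] -> 11 lines: lpb utmo lkfui ung zsmol rsnyl yaus lyqz akq ldk jtq
Final line count: 11

Answer: 11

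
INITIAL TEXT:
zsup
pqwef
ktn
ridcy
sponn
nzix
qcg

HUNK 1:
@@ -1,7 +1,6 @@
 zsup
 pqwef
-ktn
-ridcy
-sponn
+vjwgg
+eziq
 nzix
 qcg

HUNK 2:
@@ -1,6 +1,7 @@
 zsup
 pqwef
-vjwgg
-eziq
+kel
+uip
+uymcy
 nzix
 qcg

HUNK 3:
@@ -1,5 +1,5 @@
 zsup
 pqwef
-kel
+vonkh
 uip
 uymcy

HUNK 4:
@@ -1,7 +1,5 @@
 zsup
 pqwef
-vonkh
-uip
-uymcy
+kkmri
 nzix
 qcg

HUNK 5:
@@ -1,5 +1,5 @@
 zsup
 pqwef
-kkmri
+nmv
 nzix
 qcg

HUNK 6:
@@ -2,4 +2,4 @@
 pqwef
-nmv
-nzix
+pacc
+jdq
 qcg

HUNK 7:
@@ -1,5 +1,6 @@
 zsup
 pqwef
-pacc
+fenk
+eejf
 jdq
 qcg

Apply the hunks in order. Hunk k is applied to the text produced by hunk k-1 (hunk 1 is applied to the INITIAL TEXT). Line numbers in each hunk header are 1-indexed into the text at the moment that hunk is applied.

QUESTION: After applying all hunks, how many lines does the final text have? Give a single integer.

Answer: 6

Derivation:
Hunk 1: at line 1 remove [ktn,ridcy,sponn] add [vjwgg,eziq] -> 6 lines: zsup pqwef vjwgg eziq nzix qcg
Hunk 2: at line 1 remove [vjwgg,eziq] add [kel,uip,uymcy] -> 7 lines: zsup pqwef kel uip uymcy nzix qcg
Hunk 3: at line 1 remove [kel] add [vonkh] -> 7 lines: zsup pqwef vonkh uip uymcy nzix qcg
Hunk 4: at line 1 remove [vonkh,uip,uymcy] add [kkmri] -> 5 lines: zsup pqwef kkmri nzix qcg
Hunk 5: at line 1 remove [kkmri] add [nmv] -> 5 lines: zsup pqwef nmv nzix qcg
Hunk 6: at line 2 remove [nmv,nzix] add [pacc,jdq] -> 5 lines: zsup pqwef pacc jdq qcg
Hunk 7: at line 1 remove [pacc] add [fenk,eejf] -> 6 lines: zsup pqwef fenk eejf jdq qcg
Final line count: 6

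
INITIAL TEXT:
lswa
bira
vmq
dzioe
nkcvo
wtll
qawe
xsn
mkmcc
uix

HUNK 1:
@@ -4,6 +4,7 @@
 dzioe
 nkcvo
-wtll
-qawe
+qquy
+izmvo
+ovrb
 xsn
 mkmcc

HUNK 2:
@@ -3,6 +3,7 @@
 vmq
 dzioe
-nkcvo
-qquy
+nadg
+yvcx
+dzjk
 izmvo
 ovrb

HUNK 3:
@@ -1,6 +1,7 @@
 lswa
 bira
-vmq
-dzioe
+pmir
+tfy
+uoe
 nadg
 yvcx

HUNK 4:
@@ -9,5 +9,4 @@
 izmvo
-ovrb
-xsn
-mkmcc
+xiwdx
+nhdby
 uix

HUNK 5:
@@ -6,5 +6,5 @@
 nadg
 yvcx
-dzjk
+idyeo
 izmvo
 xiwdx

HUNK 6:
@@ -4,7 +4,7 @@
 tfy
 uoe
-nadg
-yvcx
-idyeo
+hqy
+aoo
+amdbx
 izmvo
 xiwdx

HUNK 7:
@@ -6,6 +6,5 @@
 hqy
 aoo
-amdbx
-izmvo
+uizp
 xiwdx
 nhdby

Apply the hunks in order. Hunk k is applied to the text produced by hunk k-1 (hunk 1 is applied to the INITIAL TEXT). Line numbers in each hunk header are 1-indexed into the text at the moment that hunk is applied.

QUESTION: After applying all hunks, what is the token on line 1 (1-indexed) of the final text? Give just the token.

Hunk 1: at line 4 remove [wtll,qawe] add [qquy,izmvo,ovrb] -> 11 lines: lswa bira vmq dzioe nkcvo qquy izmvo ovrb xsn mkmcc uix
Hunk 2: at line 3 remove [nkcvo,qquy] add [nadg,yvcx,dzjk] -> 12 lines: lswa bira vmq dzioe nadg yvcx dzjk izmvo ovrb xsn mkmcc uix
Hunk 3: at line 1 remove [vmq,dzioe] add [pmir,tfy,uoe] -> 13 lines: lswa bira pmir tfy uoe nadg yvcx dzjk izmvo ovrb xsn mkmcc uix
Hunk 4: at line 9 remove [ovrb,xsn,mkmcc] add [xiwdx,nhdby] -> 12 lines: lswa bira pmir tfy uoe nadg yvcx dzjk izmvo xiwdx nhdby uix
Hunk 5: at line 6 remove [dzjk] add [idyeo] -> 12 lines: lswa bira pmir tfy uoe nadg yvcx idyeo izmvo xiwdx nhdby uix
Hunk 6: at line 4 remove [nadg,yvcx,idyeo] add [hqy,aoo,amdbx] -> 12 lines: lswa bira pmir tfy uoe hqy aoo amdbx izmvo xiwdx nhdby uix
Hunk 7: at line 6 remove [amdbx,izmvo] add [uizp] -> 11 lines: lswa bira pmir tfy uoe hqy aoo uizp xiwdx nhdby uix
Final line 1: lswa

Answer: lswa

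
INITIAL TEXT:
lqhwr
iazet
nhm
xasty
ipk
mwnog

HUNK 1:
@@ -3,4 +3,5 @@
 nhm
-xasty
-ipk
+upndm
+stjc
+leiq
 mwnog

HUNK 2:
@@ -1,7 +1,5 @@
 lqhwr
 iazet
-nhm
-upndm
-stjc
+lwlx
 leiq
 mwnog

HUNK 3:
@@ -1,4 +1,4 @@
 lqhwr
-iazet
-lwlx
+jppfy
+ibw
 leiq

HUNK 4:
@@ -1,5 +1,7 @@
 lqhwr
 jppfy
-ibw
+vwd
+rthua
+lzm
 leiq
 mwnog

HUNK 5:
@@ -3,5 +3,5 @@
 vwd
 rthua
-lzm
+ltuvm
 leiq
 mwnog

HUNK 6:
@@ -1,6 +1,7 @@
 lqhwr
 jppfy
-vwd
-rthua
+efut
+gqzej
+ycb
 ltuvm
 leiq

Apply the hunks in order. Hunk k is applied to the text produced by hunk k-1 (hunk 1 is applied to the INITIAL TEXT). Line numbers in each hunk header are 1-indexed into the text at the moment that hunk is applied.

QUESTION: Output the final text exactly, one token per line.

Hunk 1: at line 3 remove [xasty,ipk] add [upndm,stjc,leiq] -> 7 lines: lqhwr iazet nhm upndm stjc leiq mwnog
Hunk 2: at line 1 remove [nhm,upndm,stjc] add [lwlx] -> 5 lines: lqhwr iazet lwlx leiq mwnog
Hunk 3: at line 1 remove [iazet,lwlx] add [jppfy,ibw] -> 5 lines: lqhwr jppfy ibw leiq mwnog
Hunk 4: at line 1 remove [ibw] add [vwd,rthua,lzm] -> 7 lines: lqhwr jppfy vwd rthua lzm leiq mwnog
Hunk 5: at line 3 remove [lzm] add [ltuvm] -> 7 lines: lqhwr jppfy vwd rthua ltuvm leiq mwnog
Hunk 6: at line 1 remove [vwd,rthua] add [efut,gqzej,ycb] -> 8 lines: lqhwr jppfy efut gqzej ycb ltuvm leiq mwnog

Answer: lqhwr
jppfy
efut
gqzej
ycb
ltuvm
leiq
mwnog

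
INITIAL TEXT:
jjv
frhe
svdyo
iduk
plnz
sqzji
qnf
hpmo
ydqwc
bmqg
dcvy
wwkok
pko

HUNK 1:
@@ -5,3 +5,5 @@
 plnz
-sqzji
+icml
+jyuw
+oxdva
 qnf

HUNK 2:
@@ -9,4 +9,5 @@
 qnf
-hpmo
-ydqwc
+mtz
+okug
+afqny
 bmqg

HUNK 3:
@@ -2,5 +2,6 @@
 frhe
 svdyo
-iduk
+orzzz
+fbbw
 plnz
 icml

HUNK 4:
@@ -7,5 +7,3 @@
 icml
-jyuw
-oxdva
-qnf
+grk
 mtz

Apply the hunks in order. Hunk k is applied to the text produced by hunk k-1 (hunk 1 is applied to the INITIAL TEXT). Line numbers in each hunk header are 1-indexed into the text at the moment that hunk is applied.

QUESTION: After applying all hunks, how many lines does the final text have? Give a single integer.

Hunk 1: at line 5 remove [sqzji] add [icml,jyuw,oxdva] -> 15 lines: jjv frhe svdyo iduk plnz icml jyuw oxdva qnf hpmo ydqwc bmqg dcvy wwkok pko
Hunk 2: at line 9 remove [hpmo,ydqwc] add [mtz,okug,afqny] -> 16 lines: jjv frhe svdyo iduk plnz icml jyuw oxdva qnf mtz okug afqny bmqg dcvy wwkok pko
Hunk 3: at line 2 remove [iduk] add [orzzz,fbbw] -> 17 lines: jjv frhe svdyo orzzz fbbw plnz icml jyuw oxdva qnf mtz okug afqny bmqg dcvy wwkok pko
Hunk 4: at line 7 remove [jyuw,oxdva,qnf] add [grk] -> 15 lines: jjv frhe svdyo orzzz fbbw plnz icml grk mtz okug afqny bmqg dcvy wwkok pko
Final line count: 15

Answer: 15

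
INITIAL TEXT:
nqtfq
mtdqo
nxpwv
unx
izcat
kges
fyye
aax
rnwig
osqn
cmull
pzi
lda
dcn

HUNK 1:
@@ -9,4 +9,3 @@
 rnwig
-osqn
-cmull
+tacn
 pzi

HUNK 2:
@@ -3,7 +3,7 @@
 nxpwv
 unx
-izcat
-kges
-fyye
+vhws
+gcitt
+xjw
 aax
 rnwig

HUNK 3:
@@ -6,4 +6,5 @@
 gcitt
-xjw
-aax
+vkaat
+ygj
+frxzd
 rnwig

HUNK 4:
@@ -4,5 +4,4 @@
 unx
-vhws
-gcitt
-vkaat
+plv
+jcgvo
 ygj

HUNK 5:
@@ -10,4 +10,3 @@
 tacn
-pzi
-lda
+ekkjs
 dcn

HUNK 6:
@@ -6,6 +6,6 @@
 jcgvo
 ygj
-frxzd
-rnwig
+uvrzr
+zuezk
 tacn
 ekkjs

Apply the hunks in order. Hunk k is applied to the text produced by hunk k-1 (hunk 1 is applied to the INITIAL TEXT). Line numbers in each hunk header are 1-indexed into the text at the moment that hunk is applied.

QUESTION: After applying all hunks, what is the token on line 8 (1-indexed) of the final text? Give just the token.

Answer: uvrzr

Derivation:
Hunk 1: at line 9 remove [osqn,cmull] add [tacn] -> 13 lines: nqtfq mtdqo nxpwv unx izcat kges fyye aax rnwig tacn pzi lda dcn
Hunk 2: at line 3 remove [izcat,kges,fyye] add [vhws,gcitt,xjw] -> 13 lines: nqtfq mtdqo nxpwv unx vhws gcitt xjw aax rnwig tacn pzi lda dcn
Hunk 3: at line 6 remove [xjw,aax] add [vkaat,ygj,frxzd] -> 14 lines: nqtfq mtdqo nxpwv unx vhws gcitt vkaat ygj frxzd rnwig tacn pzi lda dcn
Hunk 4: at line 4 remove [vhws,gcitt,vkaat] add [plv,jcgvo] -> 13 lines: nqtfq mtdqo nxpwv unx plv jcgvo ygj frxzd rnwig tacn pzi lda dcn
Hunk 5: at line 10 remove [pzi,lda] add [ekkjs] -> 12 lines: nqtfq mtdqo nxpwv unx plv jcgvo ygj frxzd rnwig tacn ekkjs dcn
Hunk 6: at line 6 remove [frxzd,rnwig] add [uvrzr,zuezk] -> 12 lines: nqtfq mtdqo nxpwv unx plv jcgvo ygj uvrzr zuezk tacn ekkjs dcn
Final line 8: uvrzr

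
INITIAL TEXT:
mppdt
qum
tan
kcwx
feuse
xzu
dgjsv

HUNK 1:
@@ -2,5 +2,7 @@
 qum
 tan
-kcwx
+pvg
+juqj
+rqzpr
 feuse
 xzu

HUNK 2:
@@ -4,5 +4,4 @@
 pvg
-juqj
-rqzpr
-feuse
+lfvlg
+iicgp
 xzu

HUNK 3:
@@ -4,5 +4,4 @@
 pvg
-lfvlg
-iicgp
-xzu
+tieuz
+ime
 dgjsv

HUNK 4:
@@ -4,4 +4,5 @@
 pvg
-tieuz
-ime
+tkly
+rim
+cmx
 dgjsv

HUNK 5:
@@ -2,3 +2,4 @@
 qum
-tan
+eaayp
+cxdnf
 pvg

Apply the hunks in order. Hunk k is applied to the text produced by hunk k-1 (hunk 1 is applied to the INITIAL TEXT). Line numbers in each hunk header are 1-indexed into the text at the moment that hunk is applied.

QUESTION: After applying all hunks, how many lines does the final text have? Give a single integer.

Hunk 1: at line 2 remove [kcwx] add [pvg,juqj,rqzpr] -> 9 lines: mppdt qum tan pvg juqj rqzpr feuse xzu dgjsv
Hunk 2: at line 4 remove [juqj,rqzpr,feuse] add [lfvlg,iicgp] -> 8 lines: mppdt qum tan pvg lfvlg iicgp xzu dgjsv
Hunk 3: at line 4 remove [lfvlg,iicgp,xzu] add [tieuz,ime] -> 7 lines: mppdt qum tan pvg tieuz ime dgjsv
Hunk 4: at line 4 remove [tieuz,ime] add [tkly,rim,cmx] -> 8 lines: mppdt qum tan pvg tkly rim cmx dgjsv
Hunk 5: at line 2 remove [tan] add [eaayp,cxdnf] -> 9 lines: mppdt qum eaayp cxdnf pvg tkly rim cmx dgjsv
Final line count: 9

Answer: 9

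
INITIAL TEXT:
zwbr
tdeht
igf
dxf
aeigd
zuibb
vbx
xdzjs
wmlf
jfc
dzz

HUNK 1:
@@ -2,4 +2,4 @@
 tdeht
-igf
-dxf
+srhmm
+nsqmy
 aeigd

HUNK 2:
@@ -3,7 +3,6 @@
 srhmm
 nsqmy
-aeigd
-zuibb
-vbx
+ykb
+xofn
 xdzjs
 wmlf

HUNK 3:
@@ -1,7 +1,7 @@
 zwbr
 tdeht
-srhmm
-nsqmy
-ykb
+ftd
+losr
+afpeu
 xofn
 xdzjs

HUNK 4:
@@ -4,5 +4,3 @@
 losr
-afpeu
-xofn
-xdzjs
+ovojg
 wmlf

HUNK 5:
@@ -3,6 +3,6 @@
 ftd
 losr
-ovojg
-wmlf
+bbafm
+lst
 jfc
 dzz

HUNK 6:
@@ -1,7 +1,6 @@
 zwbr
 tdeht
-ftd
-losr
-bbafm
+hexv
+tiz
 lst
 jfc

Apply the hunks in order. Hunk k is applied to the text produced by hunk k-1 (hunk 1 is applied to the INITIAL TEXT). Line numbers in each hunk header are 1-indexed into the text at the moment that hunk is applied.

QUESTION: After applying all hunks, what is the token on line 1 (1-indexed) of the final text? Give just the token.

Answer: zwbr

Derivation:
Hunk 1: at line 2 remove [igf,dxf] add [srhmm,nsqmy] -> 11 lines: zwbr tdeht srhmm nsqmy aeigd zuibb vbx xdzjs wmlf jfc dzz
Hunk 2: at line 3 remove [aeigd,zuibb,vbx] add [ykb,xofn] -> 10 lines: zwbr tdeht srhmm nsqmy ykb xofn xdzjs wmlf jfc dzz
Hunk 3: at line 1 remove [srhmm,nsqmy,ykb] add [ftd,losr,afpeu] -> 10 lines: zwbr tdeht ftd losr afpeu xofn xdzjs wmlf jfc dzz
Hunk 4: at line 4 remove [afpeu,xofn,xdzjs] add [ovojg] -> 8 lines: zwbr tdeht ftd losr ovojg wmlf jfc dzz
Hunk 5: at line 3 remove [ovojg,wmlf] add [bbafm,lst] -> 8 lines: zwbr tdeht ftd losr bbafm lst jfc dzz
Hunk 6: at line 1 remove [ftd,losr,bbafm] add [hexv,tiz] -> 7 lines: zwbr tdeht hexv tiz lst jfc dzz
Final line 1: zwbr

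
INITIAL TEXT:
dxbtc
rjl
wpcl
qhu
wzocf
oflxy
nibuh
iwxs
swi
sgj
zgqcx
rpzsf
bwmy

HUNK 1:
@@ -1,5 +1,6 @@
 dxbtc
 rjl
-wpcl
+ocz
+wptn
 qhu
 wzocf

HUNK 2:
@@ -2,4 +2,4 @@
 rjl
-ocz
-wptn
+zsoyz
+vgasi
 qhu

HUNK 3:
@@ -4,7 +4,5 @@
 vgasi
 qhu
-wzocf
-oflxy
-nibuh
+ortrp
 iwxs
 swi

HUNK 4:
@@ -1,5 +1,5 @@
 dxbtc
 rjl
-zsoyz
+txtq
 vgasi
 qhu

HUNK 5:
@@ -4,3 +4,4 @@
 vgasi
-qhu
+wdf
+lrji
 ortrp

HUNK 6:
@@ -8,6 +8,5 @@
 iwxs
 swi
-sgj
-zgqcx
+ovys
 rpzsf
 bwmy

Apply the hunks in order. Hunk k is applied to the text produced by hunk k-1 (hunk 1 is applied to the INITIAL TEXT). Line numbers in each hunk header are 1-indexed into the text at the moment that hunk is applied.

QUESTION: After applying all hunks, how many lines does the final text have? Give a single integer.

Answer: 12

Derivation:
Hunk 1: at line 1 remove [wpcl] add [ocz,wptn] -> 14 lines: dxbtc rjl ocz wptn qhu wzocf oflxy nibuh iwxs swi sgj zgqcx rpzsf bwmy
Hunk 2: at line 2 remove [ocz,wptn] add [zsoyz,vgasi] -> 14 lines: dxbtc rjl zsoyz vgasi qhu wzocf oflxy nibuh iwxs swi sgj zgqcx rpzsf bwmy
Hunk 3: at line 4 remove [wzocf,oflxy,nibuh] add [ortrp] -> 12 lines: dxbtc rjl zsoyz vgasi qhu ortrp iwxs swi sgj zgqcx rpzsf bwmy
Hunk 4: at line 1 remove [zsoyz] add [txtq] -> 12 lines: dxbtc rjl txtq vgasi qhu ortrp iwxs swi sgj zgqcx rpzsf bwmy
Hunk 5: at line 4 remove [qhu] add [wdf,lrji] -> 13 lines: dxbtc rjl txtq vgasi wdf lrji ortrp iwxs swi sgj zgqcx rpzsf bwmy
Hunk 6: at line 8 remove [sgj,zgqcx] add [ovys] -> 12 lines: dxbtc rjl txtq vgasi wdf lrji ortrp iwxs swi ovys rpzsf bwmy
Final line count: 12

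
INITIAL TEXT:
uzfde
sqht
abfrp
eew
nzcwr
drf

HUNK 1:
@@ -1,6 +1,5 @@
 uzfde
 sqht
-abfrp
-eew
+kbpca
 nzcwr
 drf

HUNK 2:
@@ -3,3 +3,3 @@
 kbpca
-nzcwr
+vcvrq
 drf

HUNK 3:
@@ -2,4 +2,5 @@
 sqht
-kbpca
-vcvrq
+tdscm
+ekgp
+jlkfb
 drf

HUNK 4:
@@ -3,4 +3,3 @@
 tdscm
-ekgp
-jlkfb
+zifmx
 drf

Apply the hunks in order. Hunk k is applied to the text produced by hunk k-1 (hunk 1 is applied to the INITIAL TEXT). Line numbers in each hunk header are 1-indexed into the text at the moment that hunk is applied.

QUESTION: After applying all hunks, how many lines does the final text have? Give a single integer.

Hunk 1: at line 1 remove [abfrp,eew] add [kbpca] -> 5 lines: uzfde sqht kbpca nzcwr drf
Hunk 2: at line 3 remove [nzcwr] add [vcvrq] -> 5 lines: uzfde sqht kbpca vcvrq drf
Hunk 3: at line 2 remove [kbpca,vcvrq] add [tdscm,ekgp,jlkfb] -> 6 lines: uzfde sqht tdscm ekgp jlkfb drf
Hunk 4: at line 3 remove [ekgp,jlkfb] add [zifmx] -> 5 lines: uzfde sqht tdscm zifmx drf
Final line count: 5

Answer: 5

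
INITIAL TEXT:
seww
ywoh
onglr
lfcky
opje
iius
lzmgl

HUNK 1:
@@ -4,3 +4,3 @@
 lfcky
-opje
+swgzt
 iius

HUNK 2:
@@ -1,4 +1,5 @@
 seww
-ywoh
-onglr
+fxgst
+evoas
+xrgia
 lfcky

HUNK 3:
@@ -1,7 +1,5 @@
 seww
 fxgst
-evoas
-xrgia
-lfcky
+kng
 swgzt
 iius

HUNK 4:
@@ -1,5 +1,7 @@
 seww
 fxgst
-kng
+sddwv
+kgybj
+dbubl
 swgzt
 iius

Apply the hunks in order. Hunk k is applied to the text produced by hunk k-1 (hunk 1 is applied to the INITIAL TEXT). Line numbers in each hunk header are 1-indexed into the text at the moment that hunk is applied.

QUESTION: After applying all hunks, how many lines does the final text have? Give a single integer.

Answer: 8

Derivation:
Hunk 1: at line 4 remove [opje] add [swgzt] -> 7 lines: seww ywoh onglr lfcky swgzt iius lzmgl
Hunk 2: at line 1 remove [ywoh,onglr] add [fxgst,evoas,xrgia] -> 8 lines: seww fxgst evoas xrgia lfcky swgzt iius lzmgl
Hunk 3: at line 1 remove [evoas,xrgia,lfcky] add [kng] -> 6 lines: seww fxgst kng swgzt iius lzmgl
Hunk 4: at line 1 remove [kng] add [sddwv,kgybj,dbubl] -> 8 lines: seww fxgst sddwv kgybj dbubl swgzt iius lzmgl
Final line count: 8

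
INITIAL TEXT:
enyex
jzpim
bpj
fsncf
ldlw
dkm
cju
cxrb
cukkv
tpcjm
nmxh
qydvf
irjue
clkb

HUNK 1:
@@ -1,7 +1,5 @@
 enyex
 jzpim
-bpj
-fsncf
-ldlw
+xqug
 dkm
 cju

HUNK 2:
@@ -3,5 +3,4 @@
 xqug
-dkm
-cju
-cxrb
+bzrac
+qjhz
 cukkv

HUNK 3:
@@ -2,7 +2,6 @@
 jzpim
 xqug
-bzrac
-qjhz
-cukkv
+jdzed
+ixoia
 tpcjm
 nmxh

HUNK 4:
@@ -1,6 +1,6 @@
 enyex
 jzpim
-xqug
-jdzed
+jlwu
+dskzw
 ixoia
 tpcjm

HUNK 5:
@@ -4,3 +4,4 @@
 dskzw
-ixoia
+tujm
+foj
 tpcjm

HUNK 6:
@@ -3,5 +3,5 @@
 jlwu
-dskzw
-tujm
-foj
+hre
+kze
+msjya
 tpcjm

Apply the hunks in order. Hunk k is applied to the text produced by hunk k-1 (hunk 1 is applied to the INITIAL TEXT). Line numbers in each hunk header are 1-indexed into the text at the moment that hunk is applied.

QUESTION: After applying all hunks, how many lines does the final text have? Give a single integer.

Hunk 1: at line 1 remove [bpj,fsncf,ldlw] add [xqug] -> 12 lines: enyex jzpim xqug dkm cju cxrb cukkv tpcjm nmxh qydvf irjue clkb
Hunk 2: at line 3 remove [dkm,cju,cxrb] add [bzrac,qjhz] -> 11 lines: enyex jzpim xqug bzrac qjhz cukkv tpcjm nmxh qydvf irjue clkb
Hunk 3: at line 2 remove [bzrac,qjhz,cukkv] add [jdzed,ixoia] -> 10 lines: enyex jzpim xqug jdzed ixoia tpcjm nmxh qydvf irjue clkb
Hunk 4: at line 1 remove [xqug,jdzed] add [jlwu,dskzw] -> 10 lines: enyex jzpim jlwu dskzw ixoia tpcjm nmxh qydvf irjue clkb
Hunk 5: at line 4 remove [ixoia] add [tujm,foj] -> 11 lines: enyex jzpim jlwu dskzw tujm foj tpcjm nmxh qydvf irjue clkb
Hunk 6: at line 3 remove [dskzw,tujm,foj] add [hre,kze,msjya] -> 11 lines: enyex jzpim jlwu hre kze msjya tpcjm nmxh qydvf irjue clkb
Final line count: 11

Answer: 11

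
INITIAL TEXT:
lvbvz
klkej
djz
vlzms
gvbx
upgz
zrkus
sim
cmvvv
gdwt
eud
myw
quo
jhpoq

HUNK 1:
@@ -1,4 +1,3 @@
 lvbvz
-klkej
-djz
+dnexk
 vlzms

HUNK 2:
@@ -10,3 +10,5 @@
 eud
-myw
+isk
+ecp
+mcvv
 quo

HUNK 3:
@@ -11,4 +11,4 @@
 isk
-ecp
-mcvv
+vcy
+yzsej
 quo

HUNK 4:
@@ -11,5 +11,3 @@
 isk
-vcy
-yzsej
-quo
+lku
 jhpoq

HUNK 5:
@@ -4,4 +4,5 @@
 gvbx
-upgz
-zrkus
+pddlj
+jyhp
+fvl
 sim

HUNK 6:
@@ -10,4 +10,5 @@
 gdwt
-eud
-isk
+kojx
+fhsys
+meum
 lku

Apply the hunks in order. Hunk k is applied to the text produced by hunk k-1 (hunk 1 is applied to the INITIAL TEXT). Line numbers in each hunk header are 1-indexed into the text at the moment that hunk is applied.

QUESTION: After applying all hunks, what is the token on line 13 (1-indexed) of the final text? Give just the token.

Hunk 1: at line 1 remove [klkej,djz] add [dnexk] -> 13 lines: lvbvz dnexk vlzms gvbx upgz zrkus sim cmvvv gdwt eud myw quo jhpoq
Hunk 2: at line 10 remove [myw] add [isk,ecp,mcvv] -> 15 lines: lvbvz dnexk vlzms gvbx upgz zrkus sim cmvvv gdwt eud isk ecp mcvv quo jhpoq
Hunk 3: at line 11 remove [ecp,mcvv] add [vcy,yzsej] -> 15 lines: lvbvz dnexk vlzms gvbx upgz zrkus sim cmvvv gdwt eud isk vcy yzsej quo jhpoq
Hunk 4: at line 11 remove [vcy,yzsej,quo] add [lku] -> 13 lines: lvbvz dnexk vlzms gvbx upgz zrkus sim cmvvv gdwt eud isk lku jhpoq
Hunk 5: at line 4 remove [upgz,zrkus] add [pddlj,jyhp,fvl] -> 14 lines: lvbvz dnexk vlzms gvbx pddlj jyhp fvl sim cmvvv gdwt eud isk lku jhpoq
Hunk 6: at line 10 remove [eud,isk] add [kojx,fhsys,meum] -> 15 lines: lvbvz dnexk vlzms gvbx pddlj jyhp fvl sim cmvvv gdwt kojx fhsys meum lku jhpoq
Final line 13: meum

Answer: meum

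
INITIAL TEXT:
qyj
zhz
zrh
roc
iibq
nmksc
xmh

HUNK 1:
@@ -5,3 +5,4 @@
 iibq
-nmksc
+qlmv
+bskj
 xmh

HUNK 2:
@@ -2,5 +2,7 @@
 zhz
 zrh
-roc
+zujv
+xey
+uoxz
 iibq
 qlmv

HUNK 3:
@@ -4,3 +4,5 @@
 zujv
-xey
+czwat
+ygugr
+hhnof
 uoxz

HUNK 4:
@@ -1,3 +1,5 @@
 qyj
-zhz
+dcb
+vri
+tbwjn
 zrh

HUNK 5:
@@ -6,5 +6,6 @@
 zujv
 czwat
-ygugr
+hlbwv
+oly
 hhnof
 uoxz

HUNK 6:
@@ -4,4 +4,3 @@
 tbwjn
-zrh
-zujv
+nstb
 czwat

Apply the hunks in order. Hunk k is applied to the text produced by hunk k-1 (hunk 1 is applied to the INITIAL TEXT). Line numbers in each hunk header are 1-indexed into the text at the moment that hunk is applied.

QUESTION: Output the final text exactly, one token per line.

Answer: qyj
dcb
vri
tbwjn
nstb
czwat
hlbwv
oly
hhnof
uoxz
iibq
qlmv
bskj
xmh

Derivation:
Hunk 1: at line 5 remove [nmksc] add [qlmv,bskj] -> 8 lines: qyj zhz zrh roc iibq qlmv bskj xmh
Hunk 2: at line 2 remove [roc] add [zujv,xey,uoxz] -> 10 lines: qyj zhz zrh zujv xey uoxz iibq qlmv bskj xmh
Hunk 3: at line 4 remove [xey] add [czwat,ygugr,hhnof] -> 12 lines: qyj zhz zrh zujv czwat ygugr hhnof uoxz iibq qlmv bskj xmh
Hunk 4: at line 1 remove [zhz] add [dcb,vri,tbwjn] -> 14 lines: qyj dcb vri tbwjn zrh zujv czwat ygugr hhnof uoxz iibq qlmv bskj xmh
Hunk 5: at line 6 remove [ygugr] add [hlbwv,oly] -> 15 lines: qyj dcb vri tbwjn zrh zujv czwat hlbwv oly hhnof uoxz iibq qlmv bskj xmh
Hunk 6: at line 4 remove [zrh,zujv] add [nstb] -> 14 lines: qyj dcb vri tbwjn nstb czwat hlbwv oly hhnof uoxz iibq qlmv bskj xmh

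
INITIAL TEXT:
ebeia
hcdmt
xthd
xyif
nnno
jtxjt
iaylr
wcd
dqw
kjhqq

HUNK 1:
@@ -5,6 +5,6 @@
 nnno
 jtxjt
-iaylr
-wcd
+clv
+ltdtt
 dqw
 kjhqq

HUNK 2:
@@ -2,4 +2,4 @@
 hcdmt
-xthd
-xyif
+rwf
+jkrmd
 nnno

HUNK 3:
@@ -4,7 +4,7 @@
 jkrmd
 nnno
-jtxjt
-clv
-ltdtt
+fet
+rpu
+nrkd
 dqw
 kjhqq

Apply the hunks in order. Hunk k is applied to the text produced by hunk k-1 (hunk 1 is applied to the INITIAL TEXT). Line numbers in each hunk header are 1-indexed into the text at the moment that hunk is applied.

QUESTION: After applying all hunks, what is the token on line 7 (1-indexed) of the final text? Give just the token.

Answer: rpu

Derivation:
Hunk 1: at line 5 remove [iaylr,wcd] add [clv,ltdtt] -> 10 lines: ebeia hcdmt xthd xyif nnno jtxjt clv ltdtt dqw kjhqq
Hunk 2: at line 2 remove [xthd,xyif] add [rwf,jkrmd] -> 10 lines: ebeia hcdmt rwf jkrmd nnno jtxjt clv ltdtt dqw kjhqq
Hunk 3: at line 4 remove [jtxjt,clv,ltdtt] add [fet,rpu,nrkd] -> 10 lines: ebeia hcdmt rwf jkrmd nnno fet rpu nrkd dqw kjhqq
Final line 7: rpu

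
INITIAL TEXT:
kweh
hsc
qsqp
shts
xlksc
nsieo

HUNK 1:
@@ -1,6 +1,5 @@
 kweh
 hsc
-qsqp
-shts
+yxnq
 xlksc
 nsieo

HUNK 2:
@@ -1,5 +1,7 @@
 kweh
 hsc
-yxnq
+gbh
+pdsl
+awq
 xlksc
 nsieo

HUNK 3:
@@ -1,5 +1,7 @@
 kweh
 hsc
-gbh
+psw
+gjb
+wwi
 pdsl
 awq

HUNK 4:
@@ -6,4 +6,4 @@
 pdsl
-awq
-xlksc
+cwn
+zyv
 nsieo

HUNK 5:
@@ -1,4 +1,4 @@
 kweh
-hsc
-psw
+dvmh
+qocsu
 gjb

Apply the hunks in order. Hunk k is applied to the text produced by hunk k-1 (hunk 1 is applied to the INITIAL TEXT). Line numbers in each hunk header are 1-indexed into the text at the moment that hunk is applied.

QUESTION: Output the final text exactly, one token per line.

Hunk 1: at line 1 remove [qsqp,shts] add [yxnq] -> 5 lines: kweh hsc yxnq xlksc nsieo
Hunk 2: at line 1 remove [yxnq] add [gbh,pdsl,awq] -> 7 lines: kweh hsc gbh pdsl awq xlksc nsieo
Hunk 3: at line 1 remove [gbh] add [psw,gjb,wwi] -> 9 lines: kweh hsc psw gjb wwi pdsl awq xlksc nsieo
Hunk 4: at line 6 remove [awq,xlksc] add [cwn,zyv] -> 9 lines: kweh hsc psw gjb wwi pdsl cwn zyv nsieo
Hunk 5: at line 1 remove [hsc,psw] add [dvmh,qocsu] -> 9 lines: kweh dvmh qocsu gjb wwi pdsl cwn zyv nsieo

Answer: kweh
dvmh
qocsu
gjb
wwi
pdsl
cwn
zyv
nsieo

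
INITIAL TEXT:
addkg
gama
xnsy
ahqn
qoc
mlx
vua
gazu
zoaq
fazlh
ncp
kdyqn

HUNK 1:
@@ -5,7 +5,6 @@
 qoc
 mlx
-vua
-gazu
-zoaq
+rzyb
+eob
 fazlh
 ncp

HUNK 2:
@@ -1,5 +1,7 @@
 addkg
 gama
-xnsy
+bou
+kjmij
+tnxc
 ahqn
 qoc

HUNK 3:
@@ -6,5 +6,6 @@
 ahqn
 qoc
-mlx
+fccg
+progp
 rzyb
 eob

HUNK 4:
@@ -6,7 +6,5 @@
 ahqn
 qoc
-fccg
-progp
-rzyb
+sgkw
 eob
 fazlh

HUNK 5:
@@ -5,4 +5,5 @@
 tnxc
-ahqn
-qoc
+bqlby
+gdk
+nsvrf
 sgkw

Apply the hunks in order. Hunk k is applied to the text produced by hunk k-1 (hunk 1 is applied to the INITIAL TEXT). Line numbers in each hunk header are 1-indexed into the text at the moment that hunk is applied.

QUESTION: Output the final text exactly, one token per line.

Hunk 1: at line 5 remove [vua,gazu,zoaq] add [rzyb,eob] -> 11 lines: addkg gama xnsy ahqn qoc mlx rzyb eob fazlh ncp kdyqn
Hunk 2: at line 1 remove [xnsy] add [bou,kjmij,tnxc] -> 13 lines: addkg gama bou kjmij tnxc ahqn qoc mlx rzyb eob fazlh ncp kdyqn
Hunk 3: at line 6 remove [mlx] add [fccg,progp] -> 14 lines: addkg gama bou kjmij tnxc ahqn qoc fccg progp rzyb eob fazlh ncp kdyqn
Hunk 4: at line 6 remove [fccg,progp,rzyb] add [sgkw] -> 12 lines: addkg gama bou kjmij tnxc ahqn qoc sgkw eob fazlh ncp kdyqn
Hunk 5: at line 5 remove [ahqn,qoc] add [bqlby,gdk,nsvrf] -> 13 lines: addkg gama bou kjmij tnxc bqlby gdk nsvrf sgkw eob fazlh ncp kdyqn

Answer: addkg
gama
bou
kjmij
tnxc
bqlby
gdk
nsvrf
sgkw
eob
fazlh
ncp
kdyqn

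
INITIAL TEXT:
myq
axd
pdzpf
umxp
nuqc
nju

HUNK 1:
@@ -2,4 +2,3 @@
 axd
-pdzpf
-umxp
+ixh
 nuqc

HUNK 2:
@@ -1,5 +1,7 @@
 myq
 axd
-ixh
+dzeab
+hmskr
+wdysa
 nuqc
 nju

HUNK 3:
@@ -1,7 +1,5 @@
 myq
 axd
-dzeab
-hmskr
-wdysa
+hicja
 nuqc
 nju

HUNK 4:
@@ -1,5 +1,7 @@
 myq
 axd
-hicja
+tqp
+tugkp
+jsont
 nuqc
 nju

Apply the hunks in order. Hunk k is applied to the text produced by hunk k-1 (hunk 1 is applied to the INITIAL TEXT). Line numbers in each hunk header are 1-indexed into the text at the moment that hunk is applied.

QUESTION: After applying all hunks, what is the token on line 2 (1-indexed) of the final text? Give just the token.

Hunk 1: at line 2 remove [pdzpf,umxp] add [ixh] -> 5 lines: myq axd ixh nuqc nju
Hunk 2: at line 1 remove [ixh] add [dzeab,hmskr,wdysa] -> 7 lines: myq axd dzeab hmskr wdysa nuqc nju
Hunk 3: at line 1 remove [dzeab,hmskr,wdysa] add [hicja] -> 5 lines: myq axd hicja nuqc nju
Hunk 4: at line 1 remove [hicja] add [tqp,tugkp,jsont] -> 7 lines: myq axd tqp tugkp jsont nuqc nju
Final line 2: axd

Answer: axd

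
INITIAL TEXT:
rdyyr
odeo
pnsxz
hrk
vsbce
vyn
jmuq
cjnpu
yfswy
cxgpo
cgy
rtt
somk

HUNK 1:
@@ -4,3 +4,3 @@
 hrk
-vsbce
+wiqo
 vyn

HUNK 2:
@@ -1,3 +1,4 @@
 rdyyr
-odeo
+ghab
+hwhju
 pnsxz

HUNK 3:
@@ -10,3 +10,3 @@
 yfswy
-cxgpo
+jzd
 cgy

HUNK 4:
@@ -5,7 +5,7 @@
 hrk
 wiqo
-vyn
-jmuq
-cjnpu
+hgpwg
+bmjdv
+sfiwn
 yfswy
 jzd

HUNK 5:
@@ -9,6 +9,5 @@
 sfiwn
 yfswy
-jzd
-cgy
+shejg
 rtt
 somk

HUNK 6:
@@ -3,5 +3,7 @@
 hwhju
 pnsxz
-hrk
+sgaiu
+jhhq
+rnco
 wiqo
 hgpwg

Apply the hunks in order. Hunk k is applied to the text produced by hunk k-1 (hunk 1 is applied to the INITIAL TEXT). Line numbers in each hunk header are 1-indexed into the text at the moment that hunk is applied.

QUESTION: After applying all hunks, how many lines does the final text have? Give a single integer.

Answer: 15

Derivation:
Hunk 1: at line 4 remove [vsbce] add [wiqo] -> 13 lines: rdyyr odeo pnsxz hrk wiqo vyn jmuq cjnpu yfswy cxgpo cgy rtt somk
Hunk 2: at line 1 remove [odeo] add [ghab,hwhju] -> 14 lines: rdyyr ghab hwhju pnsxz hrk wiqo vyn jmuq cjnpu yfswy cxgpo cgy rtt somk
Hunk 3: at line 10 remove [cxgpo] add [jzd] -> 14 lines: rdyyr ghab hwhju pnsxz hrk wiqo vyn jmuq cjnpu yfswy jzd cgy rtt somk
Hunk 4: at line 5 remove [vyn,jmuq,cjnpu] add [hgpwg,bmjdv,sfiwn] -> 14 lines: rdyyr ghab hwhju pnsxz hrk wiqo hgpwg bmjdv sfiwn yfswy jzd cgy rtt somk
Hunk 5: at line 9 remove [jzd,cgy] add [shejg] -> 13 lines: rdyyr ghab hwhju pnsxz hrk wiqo hgpwg bmjdv sfiwn yfswy shejg rtt somk
Hunk 6: at line 3 remove [hrk] add [sgaiu,jhhq,rnco] -> 15 lines: rdyyr ghab hwhju pnsxz sgaiu jhhq rnco wiqo hgpwg bmjdv sfiwn yfswy shejg rtt somk
Final line count: 15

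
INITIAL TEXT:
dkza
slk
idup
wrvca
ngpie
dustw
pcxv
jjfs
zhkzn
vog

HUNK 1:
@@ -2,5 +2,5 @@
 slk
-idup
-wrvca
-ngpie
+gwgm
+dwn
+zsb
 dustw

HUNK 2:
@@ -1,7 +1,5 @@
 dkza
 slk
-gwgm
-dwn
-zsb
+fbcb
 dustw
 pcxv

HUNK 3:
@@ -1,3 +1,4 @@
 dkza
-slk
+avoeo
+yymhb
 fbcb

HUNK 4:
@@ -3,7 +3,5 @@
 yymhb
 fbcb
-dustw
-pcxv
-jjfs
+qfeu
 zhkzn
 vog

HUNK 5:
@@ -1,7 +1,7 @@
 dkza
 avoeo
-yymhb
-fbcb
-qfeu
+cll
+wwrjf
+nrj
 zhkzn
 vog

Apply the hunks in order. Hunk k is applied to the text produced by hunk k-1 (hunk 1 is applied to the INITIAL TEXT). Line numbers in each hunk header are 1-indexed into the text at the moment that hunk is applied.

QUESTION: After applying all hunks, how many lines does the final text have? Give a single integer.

Answer: 7

Derivation:
Hunk 1: at line 2 remove [idup,wrvca,ngpie] add [gwgm,dwn,zsb] -> 10 lines: dkza slk gwgm dwn zsb dustw pcxv jjfs zhkzn vog
Hunk 2: at line 1 remove [gwgm,dwn,zsb] add [fbcb] -> 8 lines: dkza slk fbcb dustw pcxv jjfs zhkzn vog
Hunk 3: at line 1 remove [slk] add [avoeo,yymhb] -> 9 lines: dkza avoeo yymhb fbcb dustw pcxv jjfs zhkzn vog
Hunk 4: at line 3 remove [dustw,pcxv,jjfs] add [qfeu] -> 7 lines: dkza avoeo yymhb fbcb qfeu zhkzn vog
Hunk 5: at line 1 remove [yymhb,fbcb,qfeu] add [cll,wwrjf,nrj] -> 7 lines: dkza avoeo cll wwrjf nrj zhkzn vog
Final line count: 7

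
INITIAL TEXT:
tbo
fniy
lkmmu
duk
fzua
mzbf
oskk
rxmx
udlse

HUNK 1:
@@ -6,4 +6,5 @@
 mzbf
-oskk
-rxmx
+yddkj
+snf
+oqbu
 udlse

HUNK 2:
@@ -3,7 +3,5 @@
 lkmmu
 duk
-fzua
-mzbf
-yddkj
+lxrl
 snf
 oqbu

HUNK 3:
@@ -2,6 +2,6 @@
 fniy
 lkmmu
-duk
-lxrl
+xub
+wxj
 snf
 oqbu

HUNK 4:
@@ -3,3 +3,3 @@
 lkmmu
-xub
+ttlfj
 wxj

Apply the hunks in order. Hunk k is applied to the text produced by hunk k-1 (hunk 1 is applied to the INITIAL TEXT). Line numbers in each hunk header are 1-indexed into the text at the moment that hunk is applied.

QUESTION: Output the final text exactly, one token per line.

Answer: tbo
fniy
lkmmu
ttlfj
wxj
snf
oqbu
udlse

Derivation:
Hunk 1: at line 6 remove [oskk,rxmx] add [yddkj,snf,oqbu] -> 10 lines: tbo fniy lkmmu duk fzua mzbf yddkj snf oqbu udlse
Hunk 2: at line 3 remove [fzua,mzbf,yddkj] add [lxrl] -> 8 lines: tbo fniy lkmmu duk lxrl snf oqbu udlse
Hunk 3: at line 2 remove [duk,lxrl] add [xub,wxj] -> 8 lines: tbo fniy lkmmu xub wxj snf oqbu udlse
Hunk 4: at line 3 remove [xub] add [ttlfj] -> 8 lines: tbo fniy lkmmu ttlfj wxj snf oqbu udlse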